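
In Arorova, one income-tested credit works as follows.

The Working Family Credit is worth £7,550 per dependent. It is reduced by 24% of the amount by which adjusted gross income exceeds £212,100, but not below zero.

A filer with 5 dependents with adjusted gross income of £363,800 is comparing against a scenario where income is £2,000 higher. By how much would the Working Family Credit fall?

At £363,800 — base = 5 × £7,550 = £37,750. 24% of the £151,700 excess over £212,100 is £36,408; credit = £37,750 − £36,408 = £1,342.
At £365,800 — base = 5 × £7,550 = £37,750. 24% of the £153,700 excess over £212,100 is £36,888; credit = £37,750 − £36,888 = £862.
Lost: £1,342 − £862 = £480.

£480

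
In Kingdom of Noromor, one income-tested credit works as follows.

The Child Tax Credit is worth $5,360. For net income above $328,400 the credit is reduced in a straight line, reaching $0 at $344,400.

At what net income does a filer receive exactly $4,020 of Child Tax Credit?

$332,400

$4,020 is 4,020/5,360 of the full $5,360, so 1,340/5,360 of the $16,000 range has been used: income = $328,400 + $16,000 × 1,340/5,360 = $332,400.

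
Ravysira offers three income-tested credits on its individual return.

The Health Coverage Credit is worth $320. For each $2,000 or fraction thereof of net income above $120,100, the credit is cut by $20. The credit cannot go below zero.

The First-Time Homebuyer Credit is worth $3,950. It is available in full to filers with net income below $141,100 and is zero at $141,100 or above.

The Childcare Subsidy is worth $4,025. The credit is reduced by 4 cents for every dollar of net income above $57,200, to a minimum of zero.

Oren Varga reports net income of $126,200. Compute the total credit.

$5,455

Health Coverage Credit: income exceeds $120,100 by $6,100, which is 4 full-or-partial $2,000 increments; reduction = 4 × $20 = $80, leaving $240.
First-Time Homebuyer Credit: $126,200 is below the $141,100 cutoff, so the full $3,950 applies.
Childcare Subsidy: 4% of the $69,000 excess over $57,200 is $2,760; credit = $4,025 − $2,760 = $1,265.
Total: $240 + $3,950 + $1,265 = $5,455.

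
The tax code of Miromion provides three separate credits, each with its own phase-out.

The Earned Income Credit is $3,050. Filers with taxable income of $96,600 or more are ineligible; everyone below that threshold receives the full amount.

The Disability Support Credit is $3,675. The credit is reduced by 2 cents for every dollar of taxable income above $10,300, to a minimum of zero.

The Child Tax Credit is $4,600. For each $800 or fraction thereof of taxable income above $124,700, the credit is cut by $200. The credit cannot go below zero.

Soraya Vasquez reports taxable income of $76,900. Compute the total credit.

Earned Income Credit: $76,900 is below the $96,600 cutoff, so the full $3,050 applies.
Disability Support Credit: 2% of the $66,600 excess over $10,300 is $1,332; credit = $3,675 − $1,332 = $2,343.
Child Tax Credit: $76,900 is at or below the $124,700 threshold, so the full $4,600 applies.
Total: $3,050 + $2,343 + $4,600 = $9,993.

$9,993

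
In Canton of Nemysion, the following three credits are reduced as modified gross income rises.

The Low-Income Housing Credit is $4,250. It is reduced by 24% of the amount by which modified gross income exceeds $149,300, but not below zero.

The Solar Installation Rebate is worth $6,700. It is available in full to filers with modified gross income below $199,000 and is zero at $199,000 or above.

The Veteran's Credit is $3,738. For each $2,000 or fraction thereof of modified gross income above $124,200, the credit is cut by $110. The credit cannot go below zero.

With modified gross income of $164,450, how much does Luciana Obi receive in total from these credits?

Low-Income Housing Credit: 24% of the $15,150 excess over $149,300 is $3,636; credit = $4,250 − $3,636 = $614.
Solar Installation Rebate: $164,450 is below the $199,000 cutoff, so the full $6,700 applies.
Veteran's Credit: income exceeds $124,200 by $40,250, which is 21 full-or-partial $2,000 increments; reduction = 21 × $110 = $2,310, leaving $1,428.
Total: $614 + $6,700 + $1,428 = $8,742.

$8,742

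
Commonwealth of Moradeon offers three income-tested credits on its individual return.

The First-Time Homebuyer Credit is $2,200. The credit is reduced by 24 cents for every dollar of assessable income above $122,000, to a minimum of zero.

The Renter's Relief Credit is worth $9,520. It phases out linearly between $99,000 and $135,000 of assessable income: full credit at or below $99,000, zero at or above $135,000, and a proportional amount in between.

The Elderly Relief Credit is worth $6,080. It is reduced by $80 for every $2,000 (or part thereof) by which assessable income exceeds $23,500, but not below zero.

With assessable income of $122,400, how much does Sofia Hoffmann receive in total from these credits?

$7,516

First-Time Homebuyer Credit: 24% of the $400 excess over $122,000 is $96; credit = $2,200 − $96 = $2,104.
Renter's Relief Credit: $122,400 is $23,400 into a $36,000 phase-out range, leaving 12,600/36,000 of the credit: $9,520 × 12,600/36,000 = $3,332.
Elderly Relief Credit: income exceeds $23,500 by $98,900, which is 50 full-or-partial $2,000 increments; reduction = 50 × $80 = $4,000, leaving $2,080.
Total: $2,104 + $3,332 + $2,080 = $7,516.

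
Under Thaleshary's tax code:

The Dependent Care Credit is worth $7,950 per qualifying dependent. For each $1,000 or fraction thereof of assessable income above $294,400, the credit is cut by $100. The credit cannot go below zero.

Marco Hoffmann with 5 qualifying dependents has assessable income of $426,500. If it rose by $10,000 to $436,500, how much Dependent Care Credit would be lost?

At $426,500 — base = 5 × $7,950 = $39,750. income exceeds $294,400 by $132,100, which is 133 full-or-partial $1,000 increments; reduction = 133 × $100 = $13,300, leaving $26,450.
At $436,500 — base = 5 × $7,950 = $39,750. income exceeds $294,400 by $142,100, which is 143 full-or-partial $1,000 increments; reduction = 143 × $100 = $14,300, leaving $25,450.
Lost: $26,450 − $25,450 = $1,000.

$1,000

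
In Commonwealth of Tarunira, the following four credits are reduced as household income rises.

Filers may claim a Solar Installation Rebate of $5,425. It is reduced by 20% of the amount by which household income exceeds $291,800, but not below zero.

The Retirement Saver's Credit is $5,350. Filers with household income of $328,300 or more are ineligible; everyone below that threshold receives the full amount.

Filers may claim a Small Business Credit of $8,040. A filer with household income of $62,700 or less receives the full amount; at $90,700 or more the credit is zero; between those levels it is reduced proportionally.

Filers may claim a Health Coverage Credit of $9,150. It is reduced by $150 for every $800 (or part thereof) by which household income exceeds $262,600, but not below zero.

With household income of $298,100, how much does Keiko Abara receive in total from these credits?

$11,915

Solar Installation Rebate: 20% of the $6,300 excess over $291,800 is $1,260; credit = $5,425 − $1,260 = $4,165.
Retirement Saver's Credit: $298,100 is below the $328,300 cutoff, so the full $5,350 applies.
Small Business Credit: $298,100 is at or above $90,700, so the credit is $0.
Health Coverage Credit: income exceeds $262,600 by $35,500, which is 45 full-or-partial $800 increments; reduction = 45 × $150 = $6,750, leaving $2,400.
Total: $4,165 + $5,350 + $0 + $2,400 = $11,915.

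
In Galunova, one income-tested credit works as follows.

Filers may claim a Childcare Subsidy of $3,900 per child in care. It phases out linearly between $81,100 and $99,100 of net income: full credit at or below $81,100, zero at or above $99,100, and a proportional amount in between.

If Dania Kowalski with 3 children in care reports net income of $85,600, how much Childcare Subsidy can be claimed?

$8,775

Childcare Subsidy: base = 3 × $3,900 = $11,700. $85,600 is $4,500 into a $18,000 phase-out range, leaving 13,500/18,000 of the credit: $11,700 × 13,500/18,000 = $8,775.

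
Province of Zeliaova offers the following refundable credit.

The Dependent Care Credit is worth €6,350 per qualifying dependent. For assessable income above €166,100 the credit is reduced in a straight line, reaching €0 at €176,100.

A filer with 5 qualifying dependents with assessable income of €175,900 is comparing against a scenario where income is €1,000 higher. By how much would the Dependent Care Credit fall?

€635

At €175,900 — base = 5 × €6,350 = €31,750. €175,900 is €9,800 into a €10,000 phase-out range, leaving 200/10,000 of the credit: €31,750 × 200/10,000 = €635.
At €176,900 — base = 5 × €6,350 = €31,750. €176,900 is at or above €176,100, so the credit is €0.
Lost: €635 − €0 = €635.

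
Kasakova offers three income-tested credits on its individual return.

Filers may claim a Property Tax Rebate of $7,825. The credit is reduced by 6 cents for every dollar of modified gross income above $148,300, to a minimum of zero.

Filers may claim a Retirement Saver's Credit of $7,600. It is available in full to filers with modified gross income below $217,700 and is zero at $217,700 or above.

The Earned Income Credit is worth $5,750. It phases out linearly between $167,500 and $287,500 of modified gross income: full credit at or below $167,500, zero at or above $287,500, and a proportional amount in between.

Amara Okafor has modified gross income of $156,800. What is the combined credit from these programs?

$20,665

Property Tax Rebate: 6% of the $8,500 excess over $148,300 is $510; credit = $7,825 − $510 = $7,315.
Retirement Saver's Credit: $156,800 is below the $217,700 cutoff, so the full $7,600 applies.
Earned Income Credit: $156,800 is at or below the $167,500 threshold, so the full $5,750 applies.
Total: $7,315 + $7,600 + $5,750 = $20,665.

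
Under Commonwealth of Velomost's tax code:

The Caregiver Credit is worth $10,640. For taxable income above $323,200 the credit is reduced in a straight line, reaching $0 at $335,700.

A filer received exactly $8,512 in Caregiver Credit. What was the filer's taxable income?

$325,700

$8,512 is 8,512/10,640 of the full $10,640, so 2,128/10,640 of the $12,500 range has been used: income = $323,200 + $12,500 × 2,128/10,640 = $325,700.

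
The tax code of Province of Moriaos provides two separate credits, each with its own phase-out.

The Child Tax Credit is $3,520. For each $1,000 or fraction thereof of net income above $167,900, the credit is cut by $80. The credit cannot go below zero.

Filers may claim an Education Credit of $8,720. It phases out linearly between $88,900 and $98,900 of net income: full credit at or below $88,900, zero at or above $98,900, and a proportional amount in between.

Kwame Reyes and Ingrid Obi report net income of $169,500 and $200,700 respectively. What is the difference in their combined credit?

$2,480

Kwame ($169,500): Child Tax Credit: income exceeds $167,900 by $1,600, which is 2 full-or-partial $1,000 increments; reduction = 2 × $80 = $160, leaving $3,360. Education Credit: $169,500 is at or above $98,900, so the credit is $0. total $3,360 + $0 = $3,360
Ingrid ($200,700): Child Tax Credit: income exceeds $167,900 by $32,800, which is 33 full-or-partial $1,000 increments; reduction = 33 × $80 = $2,640, leaving $880. Education Credit: $200,700 is at or above $98,900, so the credit is $0. total $880 + $0 = $880
Difference: |$3,360 − $880| = $2,480.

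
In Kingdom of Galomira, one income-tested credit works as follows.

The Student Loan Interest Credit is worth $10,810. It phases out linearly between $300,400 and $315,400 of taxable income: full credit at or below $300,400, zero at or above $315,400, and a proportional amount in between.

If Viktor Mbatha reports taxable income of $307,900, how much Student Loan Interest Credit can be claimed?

$5,405

Student Loan Interest Credit: $307,900 is $7,500 into a $15,000 phase-out range, leaving 7,500/15,000 of the credit: $10,810 × 7,500/15,000 = $5,405.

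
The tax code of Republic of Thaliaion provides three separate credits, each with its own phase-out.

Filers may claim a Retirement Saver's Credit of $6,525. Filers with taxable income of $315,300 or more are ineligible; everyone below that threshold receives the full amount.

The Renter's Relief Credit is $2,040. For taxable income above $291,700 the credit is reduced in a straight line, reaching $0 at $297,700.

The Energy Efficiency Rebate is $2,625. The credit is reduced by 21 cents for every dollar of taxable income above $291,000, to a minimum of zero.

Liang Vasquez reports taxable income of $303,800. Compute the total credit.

$6,525

Retirement Saver's Credit: $303,800 is below the $315,300 cutoff, so the full $6,525 applies.
Renter's Relief Credit: $303,800 is at or above $297,700, so the credit is $0.
Energy Efficiency Rebate: 21% of the $12,800 excess over $291,000 is $2,688 ≥ base, so the credit is $0.
Total: $6,525 + $0 + $0 = $6,525.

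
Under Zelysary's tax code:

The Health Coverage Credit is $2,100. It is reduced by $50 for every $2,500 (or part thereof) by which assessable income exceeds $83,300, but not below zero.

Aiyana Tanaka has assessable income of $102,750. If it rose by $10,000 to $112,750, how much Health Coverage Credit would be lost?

$200

At $102,750 — income exceeds $83,300 by $19,450, which is 8 full-or-partial $2,500 increments; reduction = 8 × $50 = $400, leaving $1,700.
At $112,750 — income exceeds $83,300 by $29,450, which is 12 full-or-partial $2,500 increments; reduction = 12 × $50 = $600, leaving $1,500.
Lost: $1,700 − $1,500 = $200.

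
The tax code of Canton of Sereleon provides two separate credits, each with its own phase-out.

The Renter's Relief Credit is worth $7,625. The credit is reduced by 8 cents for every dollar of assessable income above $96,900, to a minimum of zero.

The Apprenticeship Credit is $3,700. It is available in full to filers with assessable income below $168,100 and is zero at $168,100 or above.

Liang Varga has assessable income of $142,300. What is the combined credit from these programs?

$7,693

Renter's Relief Credit: 8% of the $45,400 excess over $96,900 is $3,632; credit = $7,625 − $3,632 = $3,993.
Apprenticeship Credit: $142,300 is below the $168,100 cutoff, so the full $3,700 applies.
Total: $3,993 + $3,700 = $7,693.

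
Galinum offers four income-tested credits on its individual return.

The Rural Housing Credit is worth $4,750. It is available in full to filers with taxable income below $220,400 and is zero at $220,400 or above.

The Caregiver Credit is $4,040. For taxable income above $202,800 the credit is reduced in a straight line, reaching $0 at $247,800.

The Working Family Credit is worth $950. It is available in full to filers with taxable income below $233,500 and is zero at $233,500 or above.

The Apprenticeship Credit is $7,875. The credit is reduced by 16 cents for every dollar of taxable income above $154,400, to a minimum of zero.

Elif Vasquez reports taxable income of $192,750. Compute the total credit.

$11,479

Rural Housing Credit: $192,750 is below the $220,400 cutoff, so the full $4,750 applies.
Caregiver Credit: $192,750 is at or below the $202,800 threshold, so the full $4,040 applies.
Working Family Credit: $192,750 is below the $233,500 cutoff, so the full $950 applies.
Apprenticeship Credit: 16% of the $38,350 excess over $154,400 is $6,136; credit = $7,875 − $6,136 = $1,739.
Total: $4,750 + $4,040 + $950 + $1,739 = $11,479.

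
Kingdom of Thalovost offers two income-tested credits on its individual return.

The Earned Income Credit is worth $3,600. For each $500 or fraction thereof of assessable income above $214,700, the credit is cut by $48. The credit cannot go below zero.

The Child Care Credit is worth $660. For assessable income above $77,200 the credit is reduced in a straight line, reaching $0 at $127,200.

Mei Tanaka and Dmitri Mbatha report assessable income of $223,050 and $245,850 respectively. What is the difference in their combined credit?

Mei ($223,050): Earned Income Credit: income exceeds $214,700 by $8,350, which is 17 full-or-partial $500 increments; reduction = 17 × $48 = $816, leaving $2,784. Child Care Credit: $223,050 is at or above $127,200, so the credit is $0. total $2,784 + $0 = $2,784
Dmitri ($245,850): Earned Income Credit: income exceeds $214,700 by $31,150, which is 63 full-or-partial $500 increments; reduction = 63 × $48 = $3,024, leaving $576. Child Care Credit: $245,850 is at or above $127,200, so the credit is $0. total $576 + $0 = $576
Difference: |$2,784 − $576| = $2,208.

$2,208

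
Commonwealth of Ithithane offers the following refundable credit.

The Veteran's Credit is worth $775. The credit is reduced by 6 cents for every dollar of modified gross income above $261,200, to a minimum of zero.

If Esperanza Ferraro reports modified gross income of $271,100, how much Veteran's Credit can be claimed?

Veteran's Credit: 6% of the $9,900 excess over $261,200 is $594; credit = $775 − $594 = $181.

$181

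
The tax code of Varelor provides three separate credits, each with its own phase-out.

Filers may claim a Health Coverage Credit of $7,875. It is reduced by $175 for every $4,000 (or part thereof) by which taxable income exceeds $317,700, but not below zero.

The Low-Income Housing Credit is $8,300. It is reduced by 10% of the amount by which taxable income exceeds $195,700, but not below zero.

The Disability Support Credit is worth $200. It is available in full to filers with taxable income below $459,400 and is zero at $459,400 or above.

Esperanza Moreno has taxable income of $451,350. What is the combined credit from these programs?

$2,125

Health Coverage Credit: income exceeds $317,700 by $133,650, which is 34 full-or-partial $4,000 increments; reduction = 34 × $175 = $5,950, leaving $1,925.
Low-Income Housing Credit: 10% of the $255,650 excess over $195,700 is $25,565 ≥ base, so the credit is $0.
Disability Support Credit: $451,350 is below the $459,400 cutoff, so the full $200 applies.
Total: $1,925 + $0 + $200 = $2,125.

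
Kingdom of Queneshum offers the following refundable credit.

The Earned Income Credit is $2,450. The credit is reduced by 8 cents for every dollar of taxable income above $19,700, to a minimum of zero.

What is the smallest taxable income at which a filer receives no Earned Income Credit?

The credit falls by 8% of each dollar above $19,700, so it reaches zero when the excess is $2,450 / 8% = $30,625: income = $19,700 + $30,625 = $50,325.

$50,325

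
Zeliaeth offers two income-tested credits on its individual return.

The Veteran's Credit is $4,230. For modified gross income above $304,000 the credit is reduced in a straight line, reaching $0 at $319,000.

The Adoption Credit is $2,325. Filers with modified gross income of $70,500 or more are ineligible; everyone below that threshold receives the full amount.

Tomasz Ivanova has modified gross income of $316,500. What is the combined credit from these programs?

Veteran's Credit: $316,500 is $12,500 into a $15,000 phase-out range, leaving 2,500/15,000 of the credit: $4,230 × 2,500/15,000 = $705.
Adoption Credit: $316,500 meets or exceeds the $70,500 cutoff, so the credit is $0.
Total: $705 + $0 = $705.

$705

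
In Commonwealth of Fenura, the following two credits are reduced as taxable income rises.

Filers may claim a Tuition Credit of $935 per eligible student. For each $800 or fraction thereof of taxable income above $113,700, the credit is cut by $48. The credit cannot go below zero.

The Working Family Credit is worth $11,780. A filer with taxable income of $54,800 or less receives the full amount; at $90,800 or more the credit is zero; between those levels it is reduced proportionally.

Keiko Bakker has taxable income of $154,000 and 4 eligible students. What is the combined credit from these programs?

$1,292

Tuition Credit: base = 4 × $935 = $3,740. income exceeds $113,700 by $40,300, which is 51 full-or-partial $800 increments; reduction = 51 × $48 = $2,448, leaving $1,292.
Working Family Credit: $154,000 is at or above $90,800, so the credit is $0.
Total: $1,292 + $0 = $1,292.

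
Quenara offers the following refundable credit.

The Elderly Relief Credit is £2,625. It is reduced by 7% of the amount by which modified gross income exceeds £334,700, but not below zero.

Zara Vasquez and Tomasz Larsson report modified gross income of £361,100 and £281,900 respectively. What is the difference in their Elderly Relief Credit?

Zara (£361,100): Elderly Relief Credit: 7% of the £26,400 excess over £334,700 is £1,848; credit = £2,625 − £1,848 = £777.
Tomasz (£281,900): Elderly Relief Credit: £281,900 is at or below the £334,700 threshold, so the full £2,625 applies.
Difference: |£777 − £2,625| = £1,848.

£1,848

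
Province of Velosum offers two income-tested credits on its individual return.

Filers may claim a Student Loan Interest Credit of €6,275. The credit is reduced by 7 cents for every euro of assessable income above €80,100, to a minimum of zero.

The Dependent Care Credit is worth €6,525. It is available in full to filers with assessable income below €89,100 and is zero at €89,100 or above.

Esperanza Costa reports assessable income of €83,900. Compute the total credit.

Student Loan Interest Credit: 7% of the €3,800 excess over €80,100 is €266; credit = €6,275 − €266 = €6,009.
Dependent Care Credit: €83,900 is below the €89,100 cutoff, so the full €6,525 applies.
Total: €6,009 + €6,525 = €12,534.

€12,534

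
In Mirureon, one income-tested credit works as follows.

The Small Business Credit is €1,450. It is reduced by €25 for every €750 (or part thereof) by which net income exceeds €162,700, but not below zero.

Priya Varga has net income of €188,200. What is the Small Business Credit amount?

€600

Small Business Credit: income exceeds €162,700 by €25,500, which is 34 full-or-partial €750 increments; reduction = 34 × €25 = €850, leaving €600.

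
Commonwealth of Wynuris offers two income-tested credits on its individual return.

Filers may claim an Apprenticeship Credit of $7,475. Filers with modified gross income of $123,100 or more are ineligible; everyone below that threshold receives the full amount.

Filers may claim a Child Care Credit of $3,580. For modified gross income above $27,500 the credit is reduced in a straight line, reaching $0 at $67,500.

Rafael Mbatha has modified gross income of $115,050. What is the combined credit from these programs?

$7,475

Apprenticeship Credit: $115,050 is below the $123,100 cutoff, so the full $7,475 applies.
Child Care Credit: $115,050 is at or above $67,500, so the credit is $0.
Total: $7,475 + $0 = $7,475.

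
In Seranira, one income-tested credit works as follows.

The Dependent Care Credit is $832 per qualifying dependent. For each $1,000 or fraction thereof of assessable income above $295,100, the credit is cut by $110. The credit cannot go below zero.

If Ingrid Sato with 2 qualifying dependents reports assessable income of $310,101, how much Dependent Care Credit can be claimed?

$0

Dependent Care Credit: base = 2 × $832 = $1,664. income exceeds $295,100 by $15,001 → 16 increments × $110 = $1,760 ≥ base, so the credit is $0.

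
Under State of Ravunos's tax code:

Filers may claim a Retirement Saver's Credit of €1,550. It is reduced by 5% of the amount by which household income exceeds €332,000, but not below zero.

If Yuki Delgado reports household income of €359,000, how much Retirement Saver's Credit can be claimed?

Retirement Saver's Credit: 5% of the €27,000 excess over €332,000 is €1,350; credit = €1,550 − €1,350 = €200.

€200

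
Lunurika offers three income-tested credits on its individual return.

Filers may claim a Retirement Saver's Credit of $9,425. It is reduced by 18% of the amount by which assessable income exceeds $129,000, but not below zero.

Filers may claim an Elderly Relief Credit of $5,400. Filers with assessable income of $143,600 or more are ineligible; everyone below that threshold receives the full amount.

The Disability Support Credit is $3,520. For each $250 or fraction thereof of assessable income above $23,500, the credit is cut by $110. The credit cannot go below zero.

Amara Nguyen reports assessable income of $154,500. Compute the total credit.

Retirement Saver's Credit: 18% of the $25,500 excess over $129,000 is $4,590; credit = $9,425 − $4,590 = $4,835.
Elderly Relief Credit: $154,500 meets or exceeds the $143,600 cutoff, so the credit is $0.
Disability Support Credit: income exceeds $23,500 by $131,000 → 524 increments × $110 = $57,640 ≥ base, so the credit is $0.
Total: $4,835 + $0 + $0 = $4,835.

$4,835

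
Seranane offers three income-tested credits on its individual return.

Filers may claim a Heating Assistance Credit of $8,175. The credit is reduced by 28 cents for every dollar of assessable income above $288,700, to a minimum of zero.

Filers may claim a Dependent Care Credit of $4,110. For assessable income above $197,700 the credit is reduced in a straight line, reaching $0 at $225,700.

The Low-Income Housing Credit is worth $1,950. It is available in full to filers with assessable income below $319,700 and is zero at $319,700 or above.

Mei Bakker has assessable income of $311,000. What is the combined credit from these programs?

$3,881

Heating Assistance Credit: 28% of the $22,300 excess over $288,700 is $6,244; credit = $8,175 − $6,244 = $1,931.
Dependent Care Credit: $311,000 is at or above $225,700, so the credit is $0.
Low-Income Housing Credit: $311,000 is below the $319,700 cutoff, so the full $1,950 applies.
Total: $1,931 + $0 + $1,950 = $3,881.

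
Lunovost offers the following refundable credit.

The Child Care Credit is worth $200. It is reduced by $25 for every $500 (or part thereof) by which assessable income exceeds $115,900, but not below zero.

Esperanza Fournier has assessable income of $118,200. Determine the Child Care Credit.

$75

Child Care Credit: income exceeds $115,900 by $2,300, which is 5 full-or-partial $500 increments; reduction = 5 × $25 = $125, leaving $75.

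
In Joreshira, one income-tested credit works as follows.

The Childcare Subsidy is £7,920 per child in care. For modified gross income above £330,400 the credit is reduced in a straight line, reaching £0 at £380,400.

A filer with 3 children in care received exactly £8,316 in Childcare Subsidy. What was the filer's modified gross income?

£362,900

Full credit = 3 × £7,920 = £23,760.
£8,316 is 8,316/23,760 of the full £23,760, so 15,444/23,760 of the £50,000 range has been used: income = £330,400 + £50,000 × 15,444/23,760 = £362,900.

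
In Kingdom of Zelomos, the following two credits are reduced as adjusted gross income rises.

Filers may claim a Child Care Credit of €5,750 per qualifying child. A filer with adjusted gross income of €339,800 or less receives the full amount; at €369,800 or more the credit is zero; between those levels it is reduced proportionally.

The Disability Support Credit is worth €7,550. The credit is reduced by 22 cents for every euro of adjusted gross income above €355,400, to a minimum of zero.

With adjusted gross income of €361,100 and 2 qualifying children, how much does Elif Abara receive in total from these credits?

Child Care Credit: base = 2 × €5,750 = €11,500. €361,100 is €21,300 into a €30,000 phase-out range, leaving 8,700/30,000 of the credit: €11,500 × 8,700/30,000 = €3,335.
Disability Support Credit: 22% of the €5,700 excess over €355,400 is €1,254; credit = €7,550 − €1,254 = €6,296.
Total: €3,335 + €6,296 = €9,631.

€9,631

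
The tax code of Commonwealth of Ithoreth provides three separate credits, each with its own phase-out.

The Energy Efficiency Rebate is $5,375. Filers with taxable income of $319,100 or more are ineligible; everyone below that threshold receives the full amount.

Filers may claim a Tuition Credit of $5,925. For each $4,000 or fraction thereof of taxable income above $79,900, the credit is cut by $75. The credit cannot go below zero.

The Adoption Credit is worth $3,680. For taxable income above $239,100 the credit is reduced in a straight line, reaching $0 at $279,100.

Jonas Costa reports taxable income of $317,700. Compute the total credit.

Energy Efficiency Rebate: $317,700 is below the $319,100 cutoff, so the full $5,375 applies.
Tuition Credit: income exceeds $79,900 by $237,800, which is 60 full-or-partial $4,000 increments; reduction = 60 × $75 = $4,500, leaving $1,425.
Adoption Credit: $317,700 is at or above $279,100, so the credit is $0.
Total: $5,375 + $1,425 + $0 = $6,800.

$6,800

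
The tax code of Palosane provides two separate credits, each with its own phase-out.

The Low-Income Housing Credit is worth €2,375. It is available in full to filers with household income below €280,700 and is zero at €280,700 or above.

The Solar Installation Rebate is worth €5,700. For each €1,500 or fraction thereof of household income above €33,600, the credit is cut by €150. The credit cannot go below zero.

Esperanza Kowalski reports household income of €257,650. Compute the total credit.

€2,375

Low-Income Housing Credit: €257,650 is below the €280,700 cutoff, so the full €2,375 applies.
Solar Installation Rebate: income exceeds €33,600 by €224,050 → 150 increments × €150 = €22,500 ≥ base, so the credit is €0.
Total: €2,375 + €0 = €2,375.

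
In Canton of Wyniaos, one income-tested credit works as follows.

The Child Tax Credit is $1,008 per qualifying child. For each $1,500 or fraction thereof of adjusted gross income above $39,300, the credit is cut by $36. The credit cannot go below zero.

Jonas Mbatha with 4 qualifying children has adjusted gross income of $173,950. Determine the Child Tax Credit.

$792

Child Tax Credit: base = 4 × $1,008 = $4,032. income exceeds $39,300 by $134,650, which is 90 full-or-partial $1,500 increments; reduction = 90 × $36 = $3,240, leaving $792.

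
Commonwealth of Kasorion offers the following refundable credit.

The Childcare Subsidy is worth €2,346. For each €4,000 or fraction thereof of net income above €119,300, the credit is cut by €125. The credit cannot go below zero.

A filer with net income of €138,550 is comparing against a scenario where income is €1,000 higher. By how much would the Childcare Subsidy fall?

€125

At €138,550 — income exceeds €119,300 by €19,250, which is 5 full-or-partial €4,000 increments; reduction = 5 × €125 = €625, leaving €1,721.
At €139,550 — income exceeds €119,300 by €20,250, which is 6 full-or-partial €4,000 increments; reduction = 6 × €125 = €750, leaving €1,596.
Lost: €1,721 − €1,596 = €125.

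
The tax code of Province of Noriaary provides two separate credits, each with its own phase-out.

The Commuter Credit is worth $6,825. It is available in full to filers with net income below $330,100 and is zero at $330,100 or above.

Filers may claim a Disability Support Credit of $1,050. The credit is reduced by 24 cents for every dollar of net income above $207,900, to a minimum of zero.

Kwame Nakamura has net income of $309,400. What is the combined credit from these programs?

$6,825

Commuter Credit: $309,400 is below the $330,100 cutoff, so the full $6,825 applies.
Disability Support Credit: 24% of the $101,500 excess over $207,900 is $24,360 ≥ base, so the credit is $0.
Total: $6,825 + $0 = $6,825.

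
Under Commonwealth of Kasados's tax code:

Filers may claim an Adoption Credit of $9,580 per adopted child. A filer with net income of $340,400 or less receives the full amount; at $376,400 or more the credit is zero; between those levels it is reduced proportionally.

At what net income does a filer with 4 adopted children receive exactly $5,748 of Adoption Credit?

$371,000

Full credit = 4 × $9,580 = $38,320.
$5,748 is 5,748/38,320 of the full $38,320, so 32,572/38,320 of the $36,000 range has been used: income = $340,400 + $36,000 × 32,572/38,320 = $371,000.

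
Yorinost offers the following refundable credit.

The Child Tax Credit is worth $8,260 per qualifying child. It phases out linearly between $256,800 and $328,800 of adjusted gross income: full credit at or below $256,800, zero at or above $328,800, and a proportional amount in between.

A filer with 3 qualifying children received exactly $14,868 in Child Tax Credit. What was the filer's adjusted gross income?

Full credit = 3 × $8,260 = $24,780.
$14,868 is 14,868/24,780 of the full $24,780, so 9,912/24,780 of the $72,000 range has been used: income = $256,800 + $72,000 × 9,912/24,780 = $285,600.

$285,600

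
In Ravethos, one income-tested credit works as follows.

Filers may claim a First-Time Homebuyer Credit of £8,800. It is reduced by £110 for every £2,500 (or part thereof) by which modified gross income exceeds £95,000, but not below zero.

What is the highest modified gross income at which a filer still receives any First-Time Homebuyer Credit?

£292,500

After 79 increments the reduction is 79 × £110 = £8,690, leaving £110; one more increment wipes it out. Increment 79 ends at excess 79 × £2,500 = £197,500, so the highest qualifying income is £95,000 + £197,500 = £292,500.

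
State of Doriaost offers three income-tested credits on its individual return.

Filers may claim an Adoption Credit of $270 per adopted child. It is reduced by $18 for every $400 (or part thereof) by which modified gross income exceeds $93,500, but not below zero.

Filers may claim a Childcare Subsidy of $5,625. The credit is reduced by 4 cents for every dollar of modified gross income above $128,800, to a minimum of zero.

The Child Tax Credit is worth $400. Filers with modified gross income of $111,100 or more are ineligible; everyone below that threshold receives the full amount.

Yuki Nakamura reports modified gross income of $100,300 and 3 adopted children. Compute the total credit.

Adoption Credit: base = 3 × $270 = $810. income exceeds $93,500 by $6,800, which is 17 full-or-partial $400 increments; reduction = 17 × $18 = $306, leaving $504.
Childcare Subsidy: $100,300 is at or below the $128,800 threshold, so the full $5,625 applies.
Child Tax Credit: $100,300 is below the $111,100 cutoff, so the full $400 applies.
Total: $504 + $5,625 + $400 = $6,529.

$6,529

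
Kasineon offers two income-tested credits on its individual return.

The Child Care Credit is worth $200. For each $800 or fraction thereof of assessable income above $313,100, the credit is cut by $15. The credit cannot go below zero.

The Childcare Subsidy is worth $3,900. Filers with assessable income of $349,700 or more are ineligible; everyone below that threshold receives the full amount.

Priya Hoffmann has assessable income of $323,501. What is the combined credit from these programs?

Child Care Credit: income exceeds $313,100 by $10,401 → 14 increments × $15 = $210 ≥ base, so the credit is $0.
Childcare Subsidy: $323,501 is below the $349,700 cutoff, so the full $3,900 applies.
Total: $0 + $3,900 = $3,900.

$3,900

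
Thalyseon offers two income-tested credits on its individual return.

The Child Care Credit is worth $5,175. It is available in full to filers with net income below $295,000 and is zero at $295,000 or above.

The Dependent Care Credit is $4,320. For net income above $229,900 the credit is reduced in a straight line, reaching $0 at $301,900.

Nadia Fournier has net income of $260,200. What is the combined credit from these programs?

Child Care Credit: $260,200 is below the $295,000 cutoff, so the full $5,175 applies.
Dependent Care Credit: $260,200 is $30,300 into a $72,000 phase-out range, leaving 41,700/72,000 of the credit: $4,320 × 41,700/72,000 = $2,502.
Total: $5,175 + $2,502 = $7,677.

$7,677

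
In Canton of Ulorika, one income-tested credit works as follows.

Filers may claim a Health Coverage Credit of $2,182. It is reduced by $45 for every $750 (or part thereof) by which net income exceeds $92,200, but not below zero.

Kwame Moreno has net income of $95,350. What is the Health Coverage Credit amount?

$1,957

Health Coverage Credit: income exceeds $92,200 by $3,150, which is 5 full-or-partial $750 increments; reduction = 5 × $45 = $225, leaving $1,957.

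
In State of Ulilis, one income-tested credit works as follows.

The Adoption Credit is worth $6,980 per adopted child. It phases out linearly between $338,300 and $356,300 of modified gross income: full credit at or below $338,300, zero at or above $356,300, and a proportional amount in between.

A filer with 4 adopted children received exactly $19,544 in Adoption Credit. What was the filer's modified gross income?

$343,700

Full credit = 4 × $6,980 = $27,920.
$19,544 is 19,544/27,920 of the full $27,920, so 8,376/27,920 of the $18,000 range has been used: income = $338,300 + $18,000 × 8,376/27,920 = $343,700.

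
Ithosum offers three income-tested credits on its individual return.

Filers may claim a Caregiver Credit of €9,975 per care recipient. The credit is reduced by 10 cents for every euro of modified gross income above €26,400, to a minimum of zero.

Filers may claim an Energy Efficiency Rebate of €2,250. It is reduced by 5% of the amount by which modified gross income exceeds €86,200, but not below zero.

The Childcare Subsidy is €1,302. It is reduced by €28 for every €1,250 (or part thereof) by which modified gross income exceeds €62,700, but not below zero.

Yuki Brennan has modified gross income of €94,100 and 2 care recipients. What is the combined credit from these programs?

Caregiver Credit: base = 2 × €9,975 = €19,950. 10% of the €67,700 excess over €26,400 is €6,770; credit = €19,950 − €6,770 = €13,180.
Energy Efficiency Rebate: 5% of the €7,900 excess over €86,200 is €395; credit = €2,250 − €395 = €1,855.
Childcare Subsidy: income exceeds €62,700 by €31,400, which is 26 full-or-partial €1,250 increments; reduction = 26 × €28 = €728, leaving €574.
Total: €13,180 + €1,855 + €574 = €15,609.

€15,609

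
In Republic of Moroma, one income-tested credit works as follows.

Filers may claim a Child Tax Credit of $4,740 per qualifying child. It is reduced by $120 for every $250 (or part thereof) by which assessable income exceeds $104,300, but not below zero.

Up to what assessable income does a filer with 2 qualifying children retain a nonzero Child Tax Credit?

Full credit = 2 × $4,740 = $9,480.
After 78 increments the reduction is 78 × $120 = $9,360, leaving $120; one more increment wipes it out. Increment 78 ends at excess 78 × $250 = $19,500, so the highest qualifying income is $104,300 + $19,500 = $123,800.

$123,800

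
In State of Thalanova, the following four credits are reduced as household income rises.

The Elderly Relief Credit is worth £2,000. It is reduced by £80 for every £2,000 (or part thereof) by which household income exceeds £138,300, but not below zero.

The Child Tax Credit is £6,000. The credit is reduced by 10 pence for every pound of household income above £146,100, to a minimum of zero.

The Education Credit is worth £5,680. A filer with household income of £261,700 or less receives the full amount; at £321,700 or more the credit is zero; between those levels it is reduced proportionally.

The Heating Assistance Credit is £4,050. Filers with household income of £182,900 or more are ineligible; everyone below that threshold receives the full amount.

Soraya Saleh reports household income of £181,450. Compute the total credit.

£12,435

Elderly Relief Credit: income exceeds £138,300 by £43,150, which is 22 full-or-partial £2,000 increments; reduction = 22 × £80 = £1,760, leaving £240.
Child Tax Credit: 10% of the £35,350 excess over £146,100 is £3,535; credit = £6,000 − £3,535 = £2,465.
Education Credit: £181,450 is at or below the £261,700 threshold, so the full £5,680 applies.
Heating Assistance Credit: £181,450 is below the £182,900 cutoff, so the full £4,050 applies.
Total: £240 + £2,465 + £5,680 + £4,050 = £12,435.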